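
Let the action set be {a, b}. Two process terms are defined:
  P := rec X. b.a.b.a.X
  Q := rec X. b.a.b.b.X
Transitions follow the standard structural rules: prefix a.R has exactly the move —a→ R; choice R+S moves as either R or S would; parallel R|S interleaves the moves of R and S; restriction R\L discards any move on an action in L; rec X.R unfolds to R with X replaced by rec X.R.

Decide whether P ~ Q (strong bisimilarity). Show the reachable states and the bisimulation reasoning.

P ≁ Q

Reachable graph of P (4 states):
  u0 = rec X. b.a.b.a.X | --b--▸ u1
  u1 = a.b.a.(rec X. b.a.b.a.X) | --a--▸ u2
  u2 = b.a.(rec X. b.a.b.a.X) | --b--▸ u3
  u3 = a.(rec X. b.a.b.a.X) | --a--▸ u0
Reachable graph of Q (4 states):
  v0 = rec X. b.a.b.b.X | --b--▸ v1
  v1 = a.b.b.(rec X. b.a.b.b.X) | --a--▸ v2
  v2 = b.b.(rec X. b.a.b.b.X) | --b--▸ v3
  v3 = b.(rec X. b.a.b.b.X) | --b--▸ v0
Bisimilarity quotient blocks:
  B0 = {u0, u2}
  B1 = {u1, u3}
  B2 = {v0}
  B3 = {v1}
  B4 = {v2}
  B5 = {v3}
u0 ∈ B0, v0 ∈ B2 → different blocks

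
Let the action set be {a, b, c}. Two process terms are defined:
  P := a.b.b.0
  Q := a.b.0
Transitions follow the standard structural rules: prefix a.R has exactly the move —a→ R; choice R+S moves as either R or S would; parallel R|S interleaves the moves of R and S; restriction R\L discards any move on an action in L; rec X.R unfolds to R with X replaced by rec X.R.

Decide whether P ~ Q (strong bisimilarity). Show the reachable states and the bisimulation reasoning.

LTS(P): 4 reachable states
  u0 = a.b.b.0 :: --a--▸ u1
  u1 = b.b.0 :: --b--▸ u2
  u2 = b.0 :: --b--▸ u3
  u3 = 0 :: stopped
LTS(Q): 3 reachable states
  v0 = a.b.0 :: --a--▸ v1
  v1 = b.0 :: --b--▸ v2
  v2 = 0 :: stopped
Coarsest stable partition (strong bisimilarity classes):
  B0 = {u0}
  B1 = {u1}
  B2 = {u2, v1}
  B3 = {u3, v2}
  B4 = {v0}
u0 ∈ B0, v0 ∈ B4 → different blocks

not bisimilar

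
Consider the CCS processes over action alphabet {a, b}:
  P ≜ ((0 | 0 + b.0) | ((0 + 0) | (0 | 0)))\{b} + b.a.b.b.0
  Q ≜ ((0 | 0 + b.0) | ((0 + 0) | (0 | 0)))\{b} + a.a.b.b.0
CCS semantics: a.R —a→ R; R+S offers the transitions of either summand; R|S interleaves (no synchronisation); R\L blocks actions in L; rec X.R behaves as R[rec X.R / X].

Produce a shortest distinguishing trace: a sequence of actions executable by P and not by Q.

P's transition system — 5 states:
  p0 = ((0 | 0 + b.0) | ((0 + 0) | (0 | 0)))\{b} + b.a.b.b.0 ⊢ ··b··> p1
  p1 = a.b.b.0 ⊢ ··a··> p2
  p2 = b.b.0 ⊢ ··b··> p3
  p3 = b.0 ⊢ ··b··> p4
  p4 = 0 ⊢ ∅
Q's transition system — 5 states:
  q0 = ((0 | 0 + b.0) | ((0 + 0) | (0 | 0)))\{b} + a.a.b.b.0 ⊢ ··a··> q1
  q1 = a.b.b.0 ⊢ ··a··> q2
  q2 = b.b.0 ⊢ ··b··> q3
  q3 = b.0 ⊢ ··b··> q4
  q4 = 0 ⊢ ∅
Executing b from P (initial set {p0}):
  after b @ step 1: {p1}
  — P admits the full trace.
Executing b from Q (initial set {q0}):
  after b @ step 1: ∅  — Q cannot continue

b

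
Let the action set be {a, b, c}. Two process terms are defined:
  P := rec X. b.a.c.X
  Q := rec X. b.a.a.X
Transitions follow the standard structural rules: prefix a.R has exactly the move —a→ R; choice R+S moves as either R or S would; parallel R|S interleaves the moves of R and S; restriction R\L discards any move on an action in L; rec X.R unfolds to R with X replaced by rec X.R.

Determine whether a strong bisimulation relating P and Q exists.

Reachable graph of P (3 states):
  u0 = rec X. b.a.c.X :: ··b··> u1
  u1 = a.c.(rec X. b.a.c.X) :: ··a··> u2
  u2 = c.(rec X. b.a.c.X) :: ··c··> u0
Reachable graph of Q (3 states):
  v0 = rec X. b.a.a.X :: ··b··> v1
  v1 = a.a.(rec X. b.a.a.X) :: ··a··> v2
  v2 = a.(rec X. b.a.a.X) :: ··a··> v0
Bisimilarity quotient blocks:
  B0 = {u0}
  B1 = {u1}
  B2 = {u2}
  B3 = {v0}
  B4 = {v1}
  B5 = {v2}
u0 ∈ B0, v0 ∈ B3 → different blocks

NO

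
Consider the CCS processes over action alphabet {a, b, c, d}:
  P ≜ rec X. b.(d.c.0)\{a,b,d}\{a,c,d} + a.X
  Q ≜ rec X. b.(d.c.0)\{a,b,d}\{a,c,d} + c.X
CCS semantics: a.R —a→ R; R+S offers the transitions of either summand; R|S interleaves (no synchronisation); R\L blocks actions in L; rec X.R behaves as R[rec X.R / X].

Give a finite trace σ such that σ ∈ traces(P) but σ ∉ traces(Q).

Reachable graph of P (2 states):
  u0 = rec X. b.(d.c.0)\{a,b,d}\{a,c,d} + a.X → =a=> u0, =b=> u1
  u1 = (d.c.0)\{a,b,d}\{a,c,d} → stopped
Reachable graph of Q (2 states):
  v0 = rec X. b.(d.c.0)\{a,b,d}\{a,c,d} + c.X → =b=> v1, =c=> v0
  v1 = (d.c.0)\{a,b,d}\{a,c,d} → stopped
Trace ⟨a⟩ through P, begin at {u0}:
  [1] a ⇒ {u0}
  ✓ P
Trace ⟨a⟩ through Q, begin at {v0}:
  [1] a ⇒ no successor for Q

a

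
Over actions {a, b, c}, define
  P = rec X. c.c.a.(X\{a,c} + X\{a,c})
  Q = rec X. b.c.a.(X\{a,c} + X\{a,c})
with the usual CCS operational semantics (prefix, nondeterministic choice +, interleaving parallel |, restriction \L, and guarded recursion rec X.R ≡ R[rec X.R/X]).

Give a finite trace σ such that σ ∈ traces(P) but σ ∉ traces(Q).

LTS(P): 4 reachable states
  m0 = rec X. c.c.a.(X\{a,c} + X\{a,c}) → -c-> m1
  m1 = c.a.((rec X. c.c.a.(X\{a,c} + X\{a,c}))\{a,c} + (rec X. c.c.a.(X\{a,c} + X\{a,c}))\{a,c}) → -c-> m2
  m2 = a.((rec X. c.c.a.(X\{a,c} + X\{a,c}))\{a,c} + (rec X. c.c.a.(X\{a,c} + X\{a,c}))\{a,c}) → -a-> m3
  m3 = (rec X. c.c.a.(X\{a,c} + X\{a,c}))\{a,c} + (rec X. c.c.a.(X\{a,c} + X\{a,c}))\{a,c} → ∅
LTS(Q): 5 reachable states
  n0 = rec X. b.c.a.(X\{a,c} + X\{a,c}) → -b-> n1
  n1 = c.a.((rec X. b.c.a.(X\{a,c} + X\{a,c}))\{a,c} + (rec X. b.c.a.(X\{a,c} + X\{a,c}))\{a,c}) → -c-> n2
  n2 = a.((rec X. b.c.a.(X\{a,c} + X\{a,c}))\{a,c} + (rec X. b.c.a.(X\{a,c} + X\{a,c}))\{a,c}) → -a-> n3
  n3 = (rec X. b.c.a.(X\{a,c} + X\{a,c}))\{a,c} + (rec X. b.c.a.(X\{a,c} + X\{a,c}))\{a,c} → -b-> n4
  n4 = (c.a.((rec X. b.c.a.(X\{a,c} + X\{a,c}))\{a,c} + (rec X. b.c.a.(X\{a,c} + X\{a,c}))\{a,c}))\{a,c} → ∅
Executing c from P (initial set {m0}):
  [1] c ⇒ {m1}
  — P admits the full trace.
Executing c from Q (initial set {n0}):
  [1] c ⇒ ∅ (Q stuck)

c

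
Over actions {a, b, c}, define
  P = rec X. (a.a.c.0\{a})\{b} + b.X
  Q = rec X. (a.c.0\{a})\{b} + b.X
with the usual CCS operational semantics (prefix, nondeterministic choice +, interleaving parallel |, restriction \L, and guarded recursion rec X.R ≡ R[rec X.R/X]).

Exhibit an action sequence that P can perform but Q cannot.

aa

Reachable graph of P (4 states):
  u0 = rec X. (a.a.c.0\{a})\{b} + b.X ⊢ -a-> u1, -b-> u0
  u1 = (a.c.0\{a})\{b} ⊢ -a-> u2
  u2 = (c.0\{a})\{b} ⊢ -c-> u3
  u3 = 0\{a}\{b} ⊢ (no moves)
Reachable graph of Q (3 states):
  v0 = rec X. (a.c.0\{a})\{b} + b.X ⊢ -a-> v1, -b-> v0
  v1 = (c.0\{a})\{b} ⊢ -c-> v2
  v2 = 0\{a}\{b} ⊢ (no moves)
Run σ = ⟨aa⟩ on P: start {u0}
  step 1 (a): {u1}
  step 2 (a): {u2}
  — P admits the full trace.
Run σ = ⟨aa⟩ on Q: start {v0}
  step 1 (a): {v1}
  step 2 (a): no successor for Q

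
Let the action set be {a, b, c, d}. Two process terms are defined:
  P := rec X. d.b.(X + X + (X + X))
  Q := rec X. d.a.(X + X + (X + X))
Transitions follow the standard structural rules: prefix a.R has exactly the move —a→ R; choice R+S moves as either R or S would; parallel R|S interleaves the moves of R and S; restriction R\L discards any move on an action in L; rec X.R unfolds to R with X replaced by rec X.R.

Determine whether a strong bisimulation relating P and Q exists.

NO

P's transition system — 3 states:
  m0 = rec X. d.b.(X + X + (X + X)) ⊢ --d--▸ m1
  m1 = b.((rec X. d.b.(X + X + (X + X))) + (rec X. d.b.(X + X + (X + X))) + ((rec X. d.b.(X + X + (X + X))) + (rec X. d.b.(X + X + (X + X))))) ⊢ --b--▸ m2
  m2 = (rec X. d.b.(X + X + (X + X))) + (rec X. d.b.(X + X + (X + X))) + ((rec X. d.b.(X + X + (X + X))) + (rec X. d.b.(X + X + (X + X)))) ⊢ --d--▸ m1
Q's transition system — 3 states:
  n0 = rec X. d.a.(X + X + (X + X)) ⊢ --d--▸ n1
  n1 = a.((rec X. d.a.(X + X + (X + X))) + (rec X. d.a.(X + X + (X + X))) + ((rec X. d.a.(X + X + (X + X))) + (rec X. d.a.(X + X + (X + X))))) ⊢ --a--▸ n2
  n2 = (rec X. d.a.(X + X + (X + X))) + (rec X. d.a.(X + X + (X + X))) + ((rec X. d.a.(X + X + (X + X))) + (rec X. d.a.(X + X + (X + X)))) ⊢ --d--▸ n1
Coarsest stable partition (strong bisimilarity classes):
  B0 = {m0, m2}
  B1 = {m1}
  B2 = {n0, n2}
  B3 = {n1}
m0 ∈ B0, n0 ∈ B2 → different blocks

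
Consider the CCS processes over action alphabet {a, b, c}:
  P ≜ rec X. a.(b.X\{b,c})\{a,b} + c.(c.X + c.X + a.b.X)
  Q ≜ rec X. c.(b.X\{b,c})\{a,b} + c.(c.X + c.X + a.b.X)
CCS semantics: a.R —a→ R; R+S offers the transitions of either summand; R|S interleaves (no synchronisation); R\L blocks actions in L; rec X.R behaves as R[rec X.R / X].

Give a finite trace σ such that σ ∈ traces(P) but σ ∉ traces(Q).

Reachable graph of P (4 states):
  u0 = rec X. a.(b.X\{b,c})\{a,b} + c.(c.X + c.X + a.b.X) → --a--▸ u1, --c--▸ u2
  u1 = (b.(rec X. a.(b.X\{b,c})\{a,b} + c.(c.X + c.X + a.b.X))\{b,c})\{a,b} → (no moves)
  u2 = c.(rec X. a.(b.X\{b,c})\{a,b} + c.(c.X + c.X + a.b.X)) + c.(rec X. a.(b.X\{b,c})\{a,b} + c.(c.X + c.X + a.b.X)) + a.b.(rec X. a.(b.X\{b,c})\{a,b} + c.(c.X + c.X + a.b.X)) → --a--▸ u3, --c--▸ u0
  u3 = b.(rec X. a.(b.X\{b,c})\{a,b} + c.(c.X + c.X + a.b.X)) → --b--▸ u0
Reachable graph of Q (4 states):
  v0 = rec X. c.(b.X\{b,c})\{a,b} + c.(c.X + c.X + a.b.X) → --c--▸ v1, --c--▸ v2
  v1 = (b.(rec X. c.(b.X\{b,c})\{a,b} + c.(c.X + c.X + a.b.X))\{b,c})\{a,b} → (no moves)
  v2 = c.(rec X. c.(b.X\{b,c})\{a,b} + c.(c.X + c.X + a.b.X)) + c.(rec X. c.(b.X\{b,c})\{a,b} + c.(c.X + c.X + a.b.X)) + a.b.(rec X. c.(b.X\{b,c})\{a,b} + c.(c.X + c.X + a.b.X)) → --a--▸ v3, --c--▸ v0
  v3 = b.(rec X. c.(b.X\{b,c})\{a,b} + c.(c.X + c.X + a.b.X)) → --b--▸ v0
Run σ = ⟨a⟩ on P: start {u0}
  [1] a ⇒ {u1}
  P completes σ.
Run σ = ⟨a⟩ on Q: start {v0}
  [1] a ⇒ ∅  — Q cannot continue

a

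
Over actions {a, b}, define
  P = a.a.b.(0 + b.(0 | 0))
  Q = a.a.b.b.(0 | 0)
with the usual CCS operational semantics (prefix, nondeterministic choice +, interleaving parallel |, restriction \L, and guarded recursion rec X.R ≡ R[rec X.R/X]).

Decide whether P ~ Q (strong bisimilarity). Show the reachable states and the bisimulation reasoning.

YES

LTS(P): 5 reachable states
  u0 = a.a.b.(0 + b.(0 | 0)) ⊢ -a-> u1
  u1 = a.b.(0 + b.(0 | 0)) ⊢ -a-> u2
  u2 = b.(0 + b.(0 | 0)) ⊢ -b-> u3
  u3 = 0 + b.(0 | 0) ⊢ -b-> u4
  u4 = 0 | 0 ⊢ ∅
LTS(Q): 5 reachable states
  v0 = a.a.b.b.(0 | 0) ⊢ -a-> v1
  v1 = a.b.b.(0 | 0) ⊢ -a-> v2
  v2 = b.b.(0 | 0) ⊢ -b-> v3
  v3 = b.(0 | 0) ⊢ -b-> v4
  v4 = 0 | 0 ⊢ ∅
Coarsest stable partition (strong bisimilarity classes):
  B0 = {u0, v0}
  B1 = {u1, v1}
  B2 = {u2, v2}
  B3 = {u3, v3}
  B4 = {u4, v4}
u0 ∈ B0, v0 ∈ B0 → same block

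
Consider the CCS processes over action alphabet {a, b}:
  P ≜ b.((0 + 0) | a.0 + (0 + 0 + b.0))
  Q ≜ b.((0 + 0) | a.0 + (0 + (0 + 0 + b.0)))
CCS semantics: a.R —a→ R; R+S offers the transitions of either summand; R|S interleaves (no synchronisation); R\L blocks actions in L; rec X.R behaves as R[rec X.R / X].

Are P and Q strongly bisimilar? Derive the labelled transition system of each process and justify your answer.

LTS(P): 4 reachable states
  u0 = b.((0 + 0) | a.0 + (0 + 0 + b.0)) → ··b··> u1
  u1 = (0 + 0) | a.0 + (0 + 0 + b.0) → ··a··> u2, ··b··> u3
  u2 = (0 + 0) | 0 → deadlocked
  u3 = 0 → deadlocked
LTS(Q): 4 reachable states
  v0 = b.((0 + 0) | a.0 + (0 + (0 + 0 + b.0))) → ··b··> v1
  v1 = (0 + 0) | a.0 + (0 + (0 + 0 + b.0)) → ··a··> v2, ··b··> v3
  v2 = (0 + 0) | 0 → deadlocked
  v3 = 0 → deadlocked
Bisimilarity quotient blocks:
  B0 = {u0, v0}
  B1 = {u1, v1}
  B2 = {u2, u3, v2, v3}
u0 ∈ B0, v0 ∈ B0 → same block

P ~ Q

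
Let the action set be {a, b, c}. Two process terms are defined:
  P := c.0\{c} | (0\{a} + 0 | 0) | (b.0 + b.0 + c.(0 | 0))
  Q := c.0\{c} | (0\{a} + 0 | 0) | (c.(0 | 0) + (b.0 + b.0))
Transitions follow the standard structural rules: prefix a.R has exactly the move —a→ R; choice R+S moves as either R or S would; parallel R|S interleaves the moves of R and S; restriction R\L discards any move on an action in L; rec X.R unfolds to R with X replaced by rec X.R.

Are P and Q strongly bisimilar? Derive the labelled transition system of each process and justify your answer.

P's transition system — 6 states:
  p0 = c.0\{c} | (0\{a} + 0 | 0) | (b.0 + b.0 + c.(0 | 0)) has moves —b→ p1, —c→ p2, —c→ p3
  p1 = c.0\{c} | (0\{a} + 0 | 0) | 0 has moves —c→ p4
  p2 = 0\{c} | (0\{a} + 0 | 0) | (b.0 + b.0 + c.(0 | 0)) has moves —b→ p4, —c→ p5
  p3 = c.0\{c} | (0\{a} + 0 | 0) | (0 | 0) has moves —c→ p5
  p4 = 0\{c} | (0\{a} + 0 | 0) | 0 has moves (no moves)
  p5 = 0\{c} | (0\{a} + 0 | 0) | (0 | 0) has moves (no moves)
Q's transition system — 6 states:
  q0 = c.0\{c} | (0\{a} + 0 | 0) | (c.(0 | 0) + (b.0 + b.0)) has moves —b→ q1, —c→ q2, —c→ q3
  q1 = c.0\{c} | (0\{a} + 0 | 0) | 0 has moves —c→ q4
  q2 = 0\{c} | (0\{a} + 0 | 0) | (c.(0 | 0) + (b.0 + b.0)) has moves —b→ q4, —c→ q5
  q3 = c.0\{c} | (0\{a} + 0 | 0) | (0 | 0) has moves —c→ q5
  q4 = 0\{c} | (0\{a} + 0 | 0) | 0 has moves (no moves)
  q5 = 0\{c} | (0\{a} + 0 | 0) | (0 | 0) has moves (no moves)
Coarsest stable partition (strong bisimilarity classes):
  B0 = {p0, q0}
  B1 = {p1, p3, q1, q3}
  B2 = {p4, p5, q4, q5}
  B3 = {p2, q2}
p0 ∈ B0, q0 ∈ B0 → same block

YES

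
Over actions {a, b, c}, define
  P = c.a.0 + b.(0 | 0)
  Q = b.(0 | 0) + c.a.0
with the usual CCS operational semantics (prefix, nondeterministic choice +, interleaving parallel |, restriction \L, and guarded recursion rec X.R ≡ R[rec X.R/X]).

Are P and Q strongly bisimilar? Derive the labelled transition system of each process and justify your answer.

YES

Reachable graph of P (4 states):
  m0 = c.a.0 + b.(0 | 0) → ··b··> m1, ··c··> m2
  m1 = 0 | 0 → deadlocked
  m2 = a.0 → ··a··> m3
  m3 = 0 → deadlocked
Reachable graph of Q (4 states):
  n0 = b.(0 | 0) + c.a.0 → ··b··> n1, ··c··> n2
  n1 = 0 | 0 → deadlocked
  n2 = a.0 → ··a··> n3
  n3 = 0 → deadlocked
Coarsest stable partition (strong bisimilarity classes):
  B0 = {m0, n0}
  B1 = {m1, m3, n1, n3}
  B2 = {m2, n2}
m0 ∈ B0, n0 ∈ B0 → same block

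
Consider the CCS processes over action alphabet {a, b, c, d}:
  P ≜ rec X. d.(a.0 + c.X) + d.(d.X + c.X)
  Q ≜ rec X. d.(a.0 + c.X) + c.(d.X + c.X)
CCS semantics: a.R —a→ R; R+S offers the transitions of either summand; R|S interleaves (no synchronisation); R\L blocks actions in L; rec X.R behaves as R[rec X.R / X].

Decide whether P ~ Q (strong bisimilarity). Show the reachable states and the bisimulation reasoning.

Reachable graph of P (4 states):
  s0 = rec X. d.(a.0 + c.X) + d.(d.X + c.X) :: -d-> s1, -d-> s2
  s1 = a.0 + c.(rec X. d.(a.0 + c.X) + d.(d.X + c.X)) :: -a-> s3, -c-> s0
  s2 = d.(rec X. d.(a.0 + c.X) + d.(d.X + c.X)) + c.(rec X. d.(a.0 + c.X) + d.(d.X + c.X)) :: -c-> s0, -d-> s0
  s3 = 0 :: ∅
Reachable graph of Q (4 states):
  t0 = rec X. d.(a.0 + c.X) + c.(d.X + c.X) :: -c-> t1, -d-> t2
  t1 = d.(rec X. d.(a.0 + c.X) + c.(d.X + c.X)) + c.(rec X. d.(a.0 + c.X) + c.(d.X + c.X)) :: -c-> t0, -d-> t0
  t2 = a.0 + c.(rec X. d.(a.0 + c.X) + c.(d.X + c.X)) :: -a-> t3, -c-> t0
  t3 = 0 :: ∅
Bisimilarity quotient blocks:
  B0 = {s0}
  B1 = {s1}
  B2 = {s3, t3}
  B3 = {s2}
  B4 = {t0}
  B5 = {t2}
  B6 = {t1}
s0 ∈ B0, t0 ∈ B4 → different blocks

not bisimilar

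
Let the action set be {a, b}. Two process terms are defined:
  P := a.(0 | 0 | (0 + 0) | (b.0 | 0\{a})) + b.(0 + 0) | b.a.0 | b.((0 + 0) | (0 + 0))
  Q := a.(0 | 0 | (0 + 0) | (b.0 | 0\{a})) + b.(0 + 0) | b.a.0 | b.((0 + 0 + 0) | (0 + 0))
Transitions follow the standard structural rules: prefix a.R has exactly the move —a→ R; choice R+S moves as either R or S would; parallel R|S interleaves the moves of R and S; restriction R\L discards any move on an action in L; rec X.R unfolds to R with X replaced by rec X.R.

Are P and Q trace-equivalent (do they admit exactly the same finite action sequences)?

trace-equivalent

Reachable graph of P (14 states):
  p0 = a.(0 | 0 | (0 + 0) | (b.0 | 0\{a})) + b.(0 + 0) | b.a.0 | b.((0 + 0) | (0 + 0)) ⊢ --a--▸ p1, --b--▸ p2, --b--▸ p3, --b--▸ p4
  p1 = 0 | 0 | (0 + 0) | (b.0 | 0\{a}) ⊢ --b--▸ p5
  p2 = (0 + 0) | b.a.0 | b.((0 + 0) | (0 + 0)) ⊢ --b--▸ p6, --b--▸ p7
  p3 = b.(0 + 0) | a.0 | b.((0 + 0) | (0 + 0)) ⊢ --a--▸ p8, --b--▸ p6, --b--▸ p9
  p4 = b.(0 + 0) | b.a.0 | ((0 + 0) | (0 + 0)) ⊢ --b--▸ p7, --b--▸ p9
  p5 = 0 | 0 | (0 + 0) | (0 | 0\{a}) ⊢ stopped
  p6 = (0 + 0) | a.0 | b.((0 + 0) | (0 + 0)) ⊢ --a--▸ p10, --b--▸ p11
  p7 = (0 + 0) | b.a.0 | ((0 + 0) | (0 + 0)) ⊢ --b--▸ p11
  p8 = b.(0 + 0) | 0 | b.((0 + 0) | (0 + 0)) ⊢ --b--▸ p10, --b--▸ p12
  p9 = b.(0 + 0) | a.0 | ((0 + 0) | (0 + 0)) ⊢ --a--▸ p12, --b--▸ p11
  p10 = (0 + 0) | 0 | b.((0 + 0) | (0 + 0)) ⊢ --b--▸ p13
  p11 = (0 + 0) | a.0 | ((0 + 0) | (0 + 0)) ⊢ --a--▸ p13
  p12 = b.(0 + 0) | 0 | ((0 + 0) | (0 + 0)) ⊢ --b--▸ p13
  p13 = (0 + 0) | 0 | ((0 + 0) | (0 + 0)) ⊢ stopped
Reachable graph of Q (14 states):
  q0 = a.(0 | 0 | (0 + 0) | (b.0 | 0\{a})) + b.(0 + 0) | b.a.0 | b.((0 + 0 + 0) | (0 + 0)) ⊢ --a--▸ q1, --b--▸ q2, --b--▸ q3, --b--▸ q4
  q1 = 0 | 0 | (0 + 0) | (b.0 | 0\{a}) ⊢ --b--▸ q5
  q2 = (0 + 0) | b.a.0 | b.((0 + 0 + 0) | (0 + 0)) ⊢ --b--▸ q6, --b--▸ q7
  q3 = b.(0 + 0) | a.0 | b.((0 + 0 + 0) | (0 + 0)) ⊢ --a--▸ q8, --b--▸ q6, --b--▸ q9
  q4 = b.(0 + 0) | b.a.0 | ((0 + 0 + 0) | (0 + 0)) ⊢ --b--▸ q7, --b--▸ q9
  q5 = 0 | 0 | (0 + 0) | (0 | 0\{a}) ⊢ stopped
  q6 = (0 + 0) | a.0 | b.((0 + 0 + 0) | (0 + 0)) ⊢ --a--▸ q10, --b--▸ q11
  q7 = (0 + 0) | b.a.0 | ((0 + 0 + 0) | (0 + 0)) ⊢ --b--▸ q11
  q8 = b.(0 + 0) | 0 | b.((0 + 0 + 0) | (0 + 0)) ⊢ --b--▸ q10, --b--▸ q12
  q9 = b.(0 + 0) | a.0 | ((0 + 0 + 0) | (0 + 0)) ⊢ --a--▸ q12, --b--▸ q11
  q10 = (0 + 0) | 0 | b.((0 + 0 + 0) | (0 + 0)) ⊢ --b--▸ q13
  q11 = (0 + 0) | a.0 | ((0 + 0 + 0) | (0 + 0)) ⊢ --a--▸ q13
  q12 = b.(0 + 0) | 0 | ((0 + 0 + 0) | (0 + 0)) ⊢ --b--▸ q13
  q13 = (0 + 0) | 0 | ((0 + 0 + 0) | (0 + 0)) ⊢ stopped
Bisimilarity quotient blocks:
  B0 = {p0, q0}
  B1 = {p2, p4, q2, q4}
  B2 = {p7, q7}
  B3 = {p11, q11}
  B4 = {p13, p5, q13, q5}
  B5 = {p6, p9, q6, q9}
  B6 = {p1, p10, p12, q1, q10, q12}
  B7 = {p3, q3}
  B8 = {p8, q8}
p0 ∈ B0, q0 ∈ B0 → same block
Bisimilar ⇒ trace-equivalent.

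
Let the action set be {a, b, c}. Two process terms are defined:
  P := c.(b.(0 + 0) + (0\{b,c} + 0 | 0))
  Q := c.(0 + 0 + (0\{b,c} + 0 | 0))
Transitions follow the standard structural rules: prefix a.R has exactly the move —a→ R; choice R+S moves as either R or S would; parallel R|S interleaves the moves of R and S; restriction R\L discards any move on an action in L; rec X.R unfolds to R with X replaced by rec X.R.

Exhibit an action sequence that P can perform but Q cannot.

cb

Reachable graph of P (3 states):
  s0 = c.(b.(0 + 0) + (0\{b,c} + 0 | 0)) | --c--▸ s1
  s1 = b.(0 + 0) + (0\{b,c} + 0 | 0) | --b--▸ s2
  s2 = 0 + 0 | ∅
Reachable graph of Q (2 states):
  t0 = c.(0 + 0 + (0\{b,c} + 0 | 0)) | --c--▸ t1
  t1 = 0 + 0 + (0\{b,c} + 0 | 0) | ∅
Run σ = ⟨cb⟩ on P: start {s0}
  step 1 (c): {s1}
  step 2 (b): {s2}
  ✓ P
Run σ = ⟨cb⟩ on Q: start {t0}
  step 1 (c): {t1}
  step 2 (b): ∅  — Q cannot continue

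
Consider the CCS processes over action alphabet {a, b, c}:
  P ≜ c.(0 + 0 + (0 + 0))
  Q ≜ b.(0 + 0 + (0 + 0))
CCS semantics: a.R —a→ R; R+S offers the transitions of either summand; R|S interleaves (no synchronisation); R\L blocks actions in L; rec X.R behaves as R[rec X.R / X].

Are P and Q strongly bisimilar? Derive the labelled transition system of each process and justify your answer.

P's transition system — 2 states:
  u0 = c.(0 + 0 + (0 + 0)) | —c→ u1
  u1 = 0 + 0 + (0 + 0) | ∅
Q's transition system — 2 states:
  v0 = b.(0 + 0 + (0 + 0)) | —b→ v1
  v1 = 0 + 0 + (0 + 0) | ∅
Bisimilarity quotient blocks:
  B0 = {u0}
  B1 = {u1, v1}
  B2 = {v0}
u0 ∈ B0, v0 ∈ B2 → different blocks

P ≁ Q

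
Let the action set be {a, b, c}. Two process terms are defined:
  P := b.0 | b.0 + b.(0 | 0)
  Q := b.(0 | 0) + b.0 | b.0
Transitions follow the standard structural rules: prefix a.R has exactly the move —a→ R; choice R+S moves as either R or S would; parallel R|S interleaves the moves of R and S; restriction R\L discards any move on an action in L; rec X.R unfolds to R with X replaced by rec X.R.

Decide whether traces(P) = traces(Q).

traces(P) = traces(Q)

P's transition system — 4 states:
  u0 = b.0 | b.0 + b.(0 | 0) | --b--▸ u1, --b--▸ u2, --b--▸ u3
  u1 = 0 | 0 | ·
  u2 = 0 | b.0 | --b--▸ u1
  u3 = b.0 | 0 | --b--▸ u1
Q's transition system — 4 states:
  v0 = b.(0 | 0) + b.0 | b.0 | --b--▸ v1, --b--▸ v2, --b--▸ v3
  v1 = 0 | 0 | ·
  v2 = 0 | b.0 | --b--▸ v1
  v3 = b.0 | 0 | --b--▸ v1
Coarsest stable partition (strong bisimilarity classes):
  B0 = {u0, v0}
  B1 = {u2, u3, v2, v3}
  B2 = {u1, v1}
u0 ∈ B0, v0 ∈ B0 → same block
Bisimilar ⇒ trace-equivalent.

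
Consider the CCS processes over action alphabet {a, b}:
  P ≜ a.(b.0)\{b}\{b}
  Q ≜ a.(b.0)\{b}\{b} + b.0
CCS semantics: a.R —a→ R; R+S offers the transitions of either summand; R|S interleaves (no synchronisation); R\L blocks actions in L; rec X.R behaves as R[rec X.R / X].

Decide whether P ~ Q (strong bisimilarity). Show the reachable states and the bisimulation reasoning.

LTS(P): 2 reachable states
  u0 = a.(b.0)\{b}\{b} :: -a-> u1
  u1 = (b.0)\{b}\{b} :: ·
LTS(Q): 3 reachable states
  v0 = a.(b.0)\{b}\{b} + b.0 :: -a-> v1, -b-> v2
  v1 = (b.0)\{b}\{b} :: ·
  v2 = 0 :: ·
Coarsest stable partition (strong bisimilarity classes):
  B0 = {u0}
  B1 = {u1, v1, v2}
  B2 = {v0}
u0 ∈ B0, v0 ∈ B2 → different blocks

P ≁ Q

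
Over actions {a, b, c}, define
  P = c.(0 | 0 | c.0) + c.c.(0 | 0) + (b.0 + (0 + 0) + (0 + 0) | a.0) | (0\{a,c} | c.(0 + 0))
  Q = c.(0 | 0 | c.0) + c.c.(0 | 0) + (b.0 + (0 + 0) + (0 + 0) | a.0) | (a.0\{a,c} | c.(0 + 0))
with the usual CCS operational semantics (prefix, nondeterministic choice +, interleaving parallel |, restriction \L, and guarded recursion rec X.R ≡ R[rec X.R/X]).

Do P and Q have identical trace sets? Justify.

LTS(P): 10 reachable states
  s0 = c.(0 | 0 | c.0) + c.c.(0 | 0) + (b.0 + (0 + 0) + (0 + 0) | a.0) | (0\{a,c} | c.(0 + 0)) ⊢ ··a··> s1, ··b··> s2, ··c··> s3, ··c··> s4, ··c··> s5
  s1 = (0 + 0) | 0 | (0\{a,c} | c.(0 + 0)) ⊢ ··c··> s6
  s2 = 0 | (0\{a,c} | c.(0 + 0)) ⊢ ··c··> s7
  s3 = (b.0 + (0 + 0) + (0 + 0) | a.0) | (0\{a,c} | (0 + 0)) ⊢ ··a··> s6, ··b··> s7
  s4 = 0 | 0 | c.0 ⊢ ··c··> s8
  s5 = c.(0 | 0) ⊢ ··c··> s9
  s6 = (0 + 0) | 0 | (0\{a,c} | (0 + 0)) ⊢ (no moves)
  s7 = 0 | (0\{a,c} | (0 + 0)) ⊢ (no moves)
  s8 = 0 | 0 | 0 ⊢ (no moves)
  s9 = 0 | 0 ⊢ (no moves)
LTS(Q): 16 reachable states
  t0 = c.(0 | 0 | c.0) + c.c.(0 | 0) + (b.0 + (0 + 0) + (0 + 0) | a.0) | (a.0\{a,c} | c.(0 + 0)) ⊢ ··a··> t1, ··a··> t2, ··b··> t3, ··c··> t4, ··c··> t5, ··c··> t6
  t1 = (0 + 0) | 0 | (a.0\{a,c} | c.(0 + 0)) ⊢ ··a··> t7, ··c··> t8
  t2 = (b.0 + (0 + 0) + (0 + 0) | a.0) | (0\{a,c} | c.(0 + 0)) ⊢ ··a··> t7, ··b··> t9, ··c··> t10
  t3 = 0 | (a.0\{a,c} | c.(0 + 0)) ⊢ ··a··> t9, ··c··> t11
  t4 = (b.0 + (0 + 0) + (0 + 0) | a.0) | (a.0\{a,c} | (0 + 0)) ⊢ ··a··> t10, ··a··> t8, ··b··> t11
  t5 = 0 | 0 | c.0 ⊢ ··c··> t12
  t6 = c.(0 | 0) ⊢ ··c··> t13
  t7 = (0 + 0) | 0 | (0\{a,c} | c.(0 + 0)) ⊢ ··c··> t14
  t8 = (0 + 0) | 0 | (a.0\{a,c} | (0 + 0)) ⊢ ··a··> t14
  t9 = 0 | (0\{a,c} | c.(0 + 0)) ⊢ ··c··> t15
  t10 = (b.0 + (0 + 0) + (0 + 0) | a.0) | (0\{a,c} | (0 + 0)) ⊢ ··a··> t14, ··b··> t15
  t11 = 0 | (a.0\{a,c} | (0 + 0)) ⊢ ··a··> t15
  t12 = 0 | 0 | 0 ⊢ (no moves)
  t13 = 0 | 0 ⊢ (no moves)
  t14 = (0 + 0) | 0 | (0\{a,c} | (0 + 0)) ⊢ (no moves)
  t15 = 0 | (0\{a,c} | (0 + 0)) ⊢ (no moves)
Executing aa from Q (initial set {t0}):
  after a @ step 1: {t1, t2}
  after a @ step 2: {t7}
  Q completes σ.
Executing aa from P (initial set {s0}):
  after a @ step 1: {s1}
  after a @ step 2: no successor for P

traces(P) ≠ traces(Q) — witness ⟨aa⟩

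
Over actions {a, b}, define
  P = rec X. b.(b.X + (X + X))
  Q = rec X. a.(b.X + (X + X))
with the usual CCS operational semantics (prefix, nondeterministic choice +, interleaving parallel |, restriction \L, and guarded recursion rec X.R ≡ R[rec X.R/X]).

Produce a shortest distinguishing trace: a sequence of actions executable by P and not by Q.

P's transition system — 2 states:
  s0 = rec X. b.(b.X + (X + X)) ⊢ --b--▸ s1
  s1 = b.(rec X. b.(b.X + (X + X))) + ((rec X. b.(b.X + (X + X))) + (rec X. b.(b.X + (X + X)))) ⊢ --b--▸ s0, --b--▸ s1
Q's transition system — 2 states:
  t0 = rec X. a.(b.X + (X + X)) ⊢ --a--▸ t1
  t1 = b.(rec X. a.(b.X + (X + X))) + ((rec X. a.(b.X + (X + X))) + (rec X. a.(b.X + (X + X)))) ⊢ --a--▸ t1, --b--▸ t0
Run σ = ⟨b⟩ on P: start {s0}
  step 1 (b): {s1}
  — P admits the full trace.
Run σ = ⟨b⟩ on Q: start {t0}
  step 1 (b): no successor for Q

b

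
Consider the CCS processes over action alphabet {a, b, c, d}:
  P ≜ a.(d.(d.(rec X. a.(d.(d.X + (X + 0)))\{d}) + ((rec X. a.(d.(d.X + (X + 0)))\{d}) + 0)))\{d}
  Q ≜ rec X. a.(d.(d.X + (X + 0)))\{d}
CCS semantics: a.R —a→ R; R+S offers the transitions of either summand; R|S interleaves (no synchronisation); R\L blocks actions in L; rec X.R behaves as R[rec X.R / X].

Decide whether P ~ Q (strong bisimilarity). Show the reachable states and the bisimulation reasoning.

LTS(P): 2 reachable states
  p0 = a.(d.(d.(rec X. a.(d.(d.X + (X + 0)))\{d}) + ((rec X. a.(d.(d.X + (X + 0)))\{d}) + 0)))\{d} has moves =a=> p1
  p1 = (d.(d.(rec X. a.(d.(d.X + (X + 0)))\{d}) + ((rec X. a.(d.(d.X + (X + 0)))\{d}) + 0)))\{d} has moves stopped
LTS(Q): 2 reachable states
  q0 = rec X. a.(d.(d.X + (X + 0)))\{d} has moves =a=> q1
  q1 = (d.(d.(rec X. a.(d.(d.X + (X + 0)))\{d}) + ((rec X. a.(d.(d.X + (X + 0)))\{d}) + 0)))\{d} has moves stopped
Coarsest stable partition (strong bisimilarity classes):
  B0 = {p0, q0}
  B1 = {p1, q1}
p0 ∈ B0, q0 ∈ B0 → same block

YES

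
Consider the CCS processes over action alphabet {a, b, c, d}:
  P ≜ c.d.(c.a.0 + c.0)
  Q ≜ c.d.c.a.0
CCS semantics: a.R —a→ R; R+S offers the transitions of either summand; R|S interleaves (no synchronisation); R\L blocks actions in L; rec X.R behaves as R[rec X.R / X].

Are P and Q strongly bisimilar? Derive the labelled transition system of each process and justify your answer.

NO

LTS(P): 5 reachable states
  u0 = c.d.(c.a.0 + c.0) has moves —c→ u1
  u1 = d.(c.a.0 + c.0) has moves —d→ u2
  u2 = c.a.0 + c.0 has moves —c→ u3, —c→ u4
  u3 = 0 has moves ·
  u4 = a.0 has moves —a→ u3
LTS(Q): 5 reachable states
  v0 = c.d.c.a.0 has moves —c→ v1
  v1 = d.c.a.0 has moves —d→ v2
  v2 = c.a.0 has moves —c→ v3
  v3 = a.0 has moves —a→ v4
  v4 = 0 has moves ·
Partition-refinement fixed point:
  B0 = {u0}
  B1 = {u1}
  B2 = {u2}
  B3 = {u4, v3}
  B4 = {u3, v4}
  B5 = {v0}
  B6 = {v1}
  B7 = {v2}
u0 ∈ B0, v0 ∈ B5 → different blocks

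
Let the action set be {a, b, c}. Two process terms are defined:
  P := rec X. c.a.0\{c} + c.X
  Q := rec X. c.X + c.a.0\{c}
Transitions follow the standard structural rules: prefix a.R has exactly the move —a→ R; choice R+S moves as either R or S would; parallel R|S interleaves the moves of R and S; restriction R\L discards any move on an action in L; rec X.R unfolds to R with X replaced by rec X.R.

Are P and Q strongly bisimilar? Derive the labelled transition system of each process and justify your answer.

P's transition system — 3 states:
  m0 = rec X. c.a.0\{c} + c.X → =c=> m0, =c=> m1
  m1 = a.0\{c} → =a=> m2
  m2 = 0\{c} → deadlocked
Q's transition system — 3 states:
  n0 = rec X. c.X + c.a.0\{c} → =c=> n0, =c=> n1
  n1 = a.0\{c} → =a=> n2
  n2 = 0\{c} → deadlocked
Coarsest stable partition (strong bisimilarity classes):
  B0 = {m0, n0}
  B1 = {m1, n1}
  B2 = {m2, n2}
m0 ∈ B0, n0 ∈ B0 → same block

bisimilar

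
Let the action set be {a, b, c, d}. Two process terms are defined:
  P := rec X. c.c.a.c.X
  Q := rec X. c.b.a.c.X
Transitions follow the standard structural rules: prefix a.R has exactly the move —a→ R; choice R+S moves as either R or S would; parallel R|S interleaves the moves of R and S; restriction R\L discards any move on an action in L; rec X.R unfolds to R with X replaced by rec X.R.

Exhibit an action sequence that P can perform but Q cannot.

LTS(P): 4 reachable states
  m0 = rec X. c.c.a.c.X ⊢ -c-> m1
  m1 = c.a.c.(rec X. c.c.a.c.X) ⊢ -c-> m2
  m2 = a.c.(rec X. c.c.a.c.X) ⊢ -a-> m3
  m3 = c.(rec X. c.c.a.c.X) ⊢ -c-> m0
LTS(Q): 4 reachable states
  n0 = rec X. c.b.a.c.X ⊢ -c-> n1
  n1 = b.a.c.(rec X. c.b.a.c.X) ⊢ -b-> n2
  n2 = a.c.(rec X. c.b.a.c.X) ⊢ -a-> n3
  n3 = c.(rec X. c.b.a.c.X) ⊢ -c-> n0
Executing cc from P (initial set {m0}):
  [1] c ⇒ {m1}
  [2] c ⇒ {m2}
  P completes σ.
Executing cc from Q (initial set {n0}):
  [1] c ⇒ {n1}
  [2] c ⇒ ∅  — Q cannot continue

cc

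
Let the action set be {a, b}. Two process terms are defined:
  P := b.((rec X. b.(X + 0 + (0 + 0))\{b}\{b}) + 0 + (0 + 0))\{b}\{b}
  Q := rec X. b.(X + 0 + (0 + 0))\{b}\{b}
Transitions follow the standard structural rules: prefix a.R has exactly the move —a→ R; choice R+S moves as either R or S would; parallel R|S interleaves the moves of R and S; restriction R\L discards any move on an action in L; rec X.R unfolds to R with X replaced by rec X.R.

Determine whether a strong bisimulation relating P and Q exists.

LTS(P): 2 reachable states
  u0 = b.((rec X. b.(X + 0 + (0 + 0))\{b}\{b}) + 0 + (0 + 0))\{b}\{b} → --b--▸ u1
  u1 = ((rec X. b.(X + 0 + (0 + 0))\{b}\{b}) + 0 + (0 + 0))\{b}\{b} → ·
LTS(Q): 2 reachable states
  v0 = rec X. b.(X + 0 + (0 + 0))\{b}\{b} → --b--▸ v1
  v1 = ((rec X. b.(X + 0 + (0 + 0))\{b}\{b}) + 0 + (0 + 0))\{b}\{b} → ·
Partition-refinement fixed point:
  B0 = {u0, v0}
  B1 = {u1, v1}
u0 ∈ B0, v0 ∈ B0 → same block

YES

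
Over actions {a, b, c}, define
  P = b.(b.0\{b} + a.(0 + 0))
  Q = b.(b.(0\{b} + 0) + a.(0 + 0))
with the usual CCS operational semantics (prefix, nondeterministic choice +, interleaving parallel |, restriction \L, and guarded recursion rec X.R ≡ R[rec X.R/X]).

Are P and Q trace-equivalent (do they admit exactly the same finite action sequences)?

LTS(P): 4 reachable states
  m0 = b.(b.0\{b} + a.(0 + 0)) has moves -b-> m1
  m1 = b.0\{b} + a.(0 + 0) has moves -a-> m2, -b-> m3
  m2 = 0 + 0 has moves deadlocked
  m3 = 0\{b} has moves deadlocked
LTS(Q): 4 reachable states
  n0 = b.(b.(0\{b} + 0) + a.(0 + 0)) has moves -b-> n1
  n1 = b.(0\{b} + 0) + a.(0 + 0) has moves -a-> n2, -b-> n3
  n2 = 0 + 0 has moves deadlocked
  n3 = 0\{b} + 0 has moves deadlocked
Bisimilarity quotient blocks:
  B0 = {m0, n0}
  B1 = {m1, n1}
  B2 = {m2, m3, n2, n3}
m0 ∈ B0, n0 ∈ B0 → same block
Bisimilar ⇒ trace-equivalent.

YES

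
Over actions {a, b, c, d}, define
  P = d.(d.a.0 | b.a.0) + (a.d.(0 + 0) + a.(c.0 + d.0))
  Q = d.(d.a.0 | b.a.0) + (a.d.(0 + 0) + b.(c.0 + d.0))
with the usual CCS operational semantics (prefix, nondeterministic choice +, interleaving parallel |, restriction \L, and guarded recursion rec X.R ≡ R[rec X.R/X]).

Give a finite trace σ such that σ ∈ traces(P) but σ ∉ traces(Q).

LTS(P): 14 reachable states
  u0 = d.(d.a.0 | b.a.0) + (a.d.(0 + 0) + a.(c.0 + d.0)) :: ··a··> u1, ··a··> u2, ··d··> u3
  u1 = c.0 + d.0 :: ··c··> u4, ··d··> u4
  u2 = d.(0 + 0) :: ··d··> u5
  u3 = d.a.0 | b.a.0 :: ··b··> u6, ··d··> u7
  u4 = 0 :: ·
  u5 = 0 + 0 :: ·
  u6 = d.a.0 | a.0 :: ··a··> u8, ··d··> u9
  u7 = a.0 | b.a.0 :: ··a··> u10, ··b··> u9
  u8 = d.a.0 | 0 :: ··d··> u11
  u9 = a.0 | a.0 :: ··a··> u11, ··a··> u12
  u10 = 0 | b.a.0 :: ··b··> u12
  u11 = a.0 | 0 :: ··a··> u13
  u12 = 0 | a.0 :: ··a··> u13
  u13 = 0 | 0 :: ·
LTS(Q): 14 reachable states
  v0 = d.(d.a.0 | b.a.0) + (a.d.(0 + 0) + b.(c.0 + d.0)) :: ··a··> v1, ··b··> v2, ··d··> v3
  v1 = d.(0 + 0) :: ··d··> v4
  v2 = c.0 + d.0 :: ··c··> v5, ··d··> v5
  v3 = d.a.0 | b.a.0 :: ··b··> v6, ··d··> v7
  v4 = 0 + 0 :: ·
  v5 = 0 :: ·
  v6 = d.a.0 | a.0 :: ··a··> v8, ··d··> v9
  v7 = a.0 | b.a.0 :: ··a··> v10, ··b··> v9
  v8 = d.a.0 | 0 :: ··d··> v11
  v9 = a.0 | a.0 :: ··a··> v11, ··a··> v12
  v10 = 0 | b.a.0 :: ··b··> v12
  v11 = a.0 | 0 :: ··a··> v13
  v12 = 0 | a.0 :: ··a··> v13
  v13 = 0 | 0 :: ·
Trace ⟨ac⟩ through P, begin at {u0}:
  after a @ step 1: {u1, u2}
  after c @ step 2: {u4}
  — P admits the full trace.
Trace ⟨ac⟩ through Q, begin at {v0}:
  after a @ step 1: {v1}
  after c @ step 2: ∅  — Q cannot continue

ac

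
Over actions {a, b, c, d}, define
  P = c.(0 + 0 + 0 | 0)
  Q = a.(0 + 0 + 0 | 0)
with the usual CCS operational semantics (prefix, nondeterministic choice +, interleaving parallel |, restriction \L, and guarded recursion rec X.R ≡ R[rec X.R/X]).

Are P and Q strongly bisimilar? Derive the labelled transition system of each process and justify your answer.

NO

Reachable graph of P (2 states):
  m0 = c.(0 + 0 + 0 | 0) has moves --c--▸ m1
  m1 = 0 + 0 + 0 | 0 has moves ∅
Reachable graph of Q (2 states):
  n0 = a.(0 + 0 + 0 | 0) has moves --a--▸ n1
  n1 = 0 + 0 + 0 | 0 has moves ∅
Partition-refinement fixed point:
  B0 = {m0}
  B1 = {m1, n1}
  B2 = {n0}
m0 ∈ B0, n0 ∈ B2 → different blocks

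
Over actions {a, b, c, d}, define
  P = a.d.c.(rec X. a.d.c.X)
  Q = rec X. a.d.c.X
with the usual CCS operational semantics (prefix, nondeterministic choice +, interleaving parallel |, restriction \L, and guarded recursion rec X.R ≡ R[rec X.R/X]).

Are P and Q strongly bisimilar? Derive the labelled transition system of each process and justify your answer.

bisimilar

LTS(P): 4 reachable states
  s0 = a.d.c.(rec X. a.d.c.X) → --a--▸ s1
  s1 = d.c.(rec X. a.d.c.X) → --d--▸ s2
  s2 = c.(rec X. a.d.c.X) → --c--▸ s3
  s3 = rec X. a.d.c.X → --a--▸ s1
LTS(Q): 3 reachable states
  t0 = rec X. a.d.c.X → --a--▸ t1
  t1 = d.c.(rec X. a.d.c.X) → --d--▸ t2
  t2 = c.(rec X. a.d.c.X) → --c--▸ t0
Bisimilarity quotient blocks:
  B0 = {s0, s3, t0}
  B1 = {s1, t1}
  B2 = {s2, t2}
s0 ∈ B0, t0 ∈ B0 → same block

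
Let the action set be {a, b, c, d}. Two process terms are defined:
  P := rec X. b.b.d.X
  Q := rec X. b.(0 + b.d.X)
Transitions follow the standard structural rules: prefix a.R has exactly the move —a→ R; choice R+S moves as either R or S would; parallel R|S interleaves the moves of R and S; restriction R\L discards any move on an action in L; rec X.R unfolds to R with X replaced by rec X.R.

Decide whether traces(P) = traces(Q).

YES

LTS(P): 3 reachable states
  p0 = rec X. b.b.d.X → --b--▸ p1
  p1 = b.d.(rec X. b.b.d.X) → --b--▸ p2
  p2 = d.(rec X. b.b.d.X) → --d--▸ p0
LTS(Q): 3 reachable states
  q0 = rec X. b.(0 + b.d.X) → --b--▸ q1
  q1 = 0 + b.d.(rec X. b.(0 + b.d.X)) → --b--▸ q2
  q2 = d.(rec X. b.(0 + b.d.X)) → --d--▸ q0
Bisimilarity quotient blocks:
  B0 = {p0, q0}
  B1 = {p1, q1}
  B2 = {p2, q2}
p0 ∈ B0, q0 ∈ B0 → same block
Bisimilar ⇒ trace-equivalent.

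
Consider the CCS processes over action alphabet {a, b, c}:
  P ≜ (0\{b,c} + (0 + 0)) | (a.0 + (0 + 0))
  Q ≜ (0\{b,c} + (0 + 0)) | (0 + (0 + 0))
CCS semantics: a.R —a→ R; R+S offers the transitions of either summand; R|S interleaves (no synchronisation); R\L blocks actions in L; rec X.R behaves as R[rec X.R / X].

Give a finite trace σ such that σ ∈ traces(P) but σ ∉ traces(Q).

a

P's transition system — 2 states:
  p0 = (0\{b,c} + (0 + 0)) | (a.0 + (0 + 0)) :: ··a··> p1
  p1 = (0\{b,c} + (0 + 0)) | 0 :: (no moves)
Q's transition system — 1 states:
  q0 = (0\{b,c} + (0 + 0)) | (0 + (0 + 0)) :: (no moves)
Trace ⟨a⟩ through P, begin at {p0}:
  [1] a ⇒ {p1}
  P completes σ.
Trace ⟨a⟩ through Q, begin at {q0}:
  [1] a ⇒ no successor for Q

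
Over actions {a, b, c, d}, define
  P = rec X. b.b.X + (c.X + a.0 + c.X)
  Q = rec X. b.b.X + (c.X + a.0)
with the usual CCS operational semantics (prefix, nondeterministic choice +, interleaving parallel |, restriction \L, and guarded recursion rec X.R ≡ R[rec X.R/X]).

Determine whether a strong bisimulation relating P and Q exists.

YES

Reachable graph of P (3 states):
  m0 = rec X. b.b.X + (c.X + a.0 + c.X) → ··a··> m1, ··b··> m2, ··c··> m0
  m1 = 0 → deadlocked
  m2 = b.(rec X. b.b.X + (c.X + a.0 + c.X)) → ··b··> m0
Reachable graph of Q (3 states):
  n0 = rec X. b.b.X + (c.X + a.0) → ··a··> n1, ··b··> n2, ··c··> n0
  n1 = 0 → deadlocked
  n2 = b.(rec X. b.b.X + (c.X + a.0)) → ··b··> n0
Bisimilarity quotient blocks:
  B0 = {m0, n0}
  B1 = {m2, n2}
  B2 = {m1, n1}
m0 ∈ B0, n0 ∈ B0 → same block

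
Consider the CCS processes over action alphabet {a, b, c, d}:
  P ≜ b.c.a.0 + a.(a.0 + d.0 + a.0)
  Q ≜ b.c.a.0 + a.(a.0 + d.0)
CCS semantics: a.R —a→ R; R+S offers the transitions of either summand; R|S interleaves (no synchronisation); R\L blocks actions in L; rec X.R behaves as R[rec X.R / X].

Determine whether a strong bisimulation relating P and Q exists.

bisimilar

Reachable graph of P (5 states):
  u0 = b.c.a.0 + a.(a.0 + d.0 + a.0) has moves —a→ u1, —b→ u2
  u1 = a.0 + d.0 + a.0 has moves —a→ u3, —d→ u3
  u2 = c.a.0 has moves —c→ u4
  u3 = 0 has moves deadlocked
  u4 = a.0 has moves —a→ u3
Reachable graph of Q (5 states):
  v0 = b.c.a.0 + a.(a.0 + d.0) has moves —a→ v1, —b→ v2
  v1 = a.0 + d.0 has moves —a→ v3, —d→ v3
  v2 = c.a.0 has moves —c→ v4
  v3 = 0 has moves deadlocked
  v4 = a.0 has moves —a→ v3
Coarsest stable partition (strong bisimilarity classes):
  B0 = {u0, v0}
  B1 = {u2, v2}
  B2 = {u4, v4}
  B3 = {u3, v3}
  B4 = {u1, v1}
u0 ∈ B0, v0 ∈ B0 → same block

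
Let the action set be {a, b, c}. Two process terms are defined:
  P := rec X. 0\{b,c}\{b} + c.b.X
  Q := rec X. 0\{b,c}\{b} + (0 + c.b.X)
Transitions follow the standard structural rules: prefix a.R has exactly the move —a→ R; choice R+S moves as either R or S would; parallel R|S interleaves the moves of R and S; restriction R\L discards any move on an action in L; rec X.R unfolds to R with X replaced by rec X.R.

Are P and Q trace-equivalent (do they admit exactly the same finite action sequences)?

trace-equivalent

LTS(P): 2 reachable states
  s0 = rec X. 0\{b,c}\{b} + c.b.X → =c=> s1
  s1 = b.(rec X. 0\{b,c}\{b} + c.b.X) → =b=> s0
LTS(Q): 2 reachable states
  t0 = rec X. 0\{b,c}\{b} + (0 + c.b.X) → =c=> t1
  t1 = b.(rec X. 0\{b,c}\{b} + (0 + c.b.X)) → =b=> t0
Coarsest stable partition (strong bisimilarity classes):
  B0 = {s0, t0}
  B1 = {s1, t1}
s0 ∈ B0, t0 ∈ B0 → same block
Bisimilar ⇒ trace-equivalent.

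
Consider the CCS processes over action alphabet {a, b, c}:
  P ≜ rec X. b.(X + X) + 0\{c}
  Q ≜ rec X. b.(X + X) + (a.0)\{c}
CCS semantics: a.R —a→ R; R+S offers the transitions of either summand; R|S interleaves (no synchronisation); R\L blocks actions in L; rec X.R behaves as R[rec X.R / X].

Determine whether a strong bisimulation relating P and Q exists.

Reachable graph of P (2 states):
  s0 = rec X. b.(X + X) + 0\{c} → =b=> s1
  s1 = (rec X. b.(X + X) + 0\{c}) + (rec X. b.(X + X) + 0\{c}) → =b=> s1
Reachable graph of Q (3 states):
  t0 = rec X. b.(X + X) + (a.0)\{c} → =a=> t1, =b=> t2
  t1 = 0\{c} → deadlocked
  t2 = (rec X. b.(X + X) + (a.0)\{c}) + (rec X. b.(X + X) + (a.0)\{c}) → =a=> t1, =b=> t2
Bisimilarity quotient blocks:
  B0 = {s0, s1}
  B1 = {t0, t2}
  B2 = {t1}
s0 ∈ B0, t0 ∈ B1 → different blocks

not bisimilar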